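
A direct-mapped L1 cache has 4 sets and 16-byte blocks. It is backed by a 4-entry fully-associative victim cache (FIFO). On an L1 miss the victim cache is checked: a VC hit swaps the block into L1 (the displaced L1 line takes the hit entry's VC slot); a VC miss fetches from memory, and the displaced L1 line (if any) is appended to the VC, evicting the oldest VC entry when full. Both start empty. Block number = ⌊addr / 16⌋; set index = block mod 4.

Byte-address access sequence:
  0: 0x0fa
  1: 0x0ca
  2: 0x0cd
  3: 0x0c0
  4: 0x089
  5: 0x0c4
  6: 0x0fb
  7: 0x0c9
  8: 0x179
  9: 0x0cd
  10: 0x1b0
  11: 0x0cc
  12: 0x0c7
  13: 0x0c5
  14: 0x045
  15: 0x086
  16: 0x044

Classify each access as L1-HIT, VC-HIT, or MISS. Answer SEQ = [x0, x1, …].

  [0] addr=0xfa blk=15 s=3: MISS | VC []
  [1] addr=0xca blk=12 s=0: MISS | VC []
  [2] addr=0xcd blk=12 s=0: L1-HIT | VC []
  [3] addr=0xc0 blk=12 s=0: L1-HIT | VC []
  [4] addr=0x89 blk=8 s=0: MISS | VC [12]
  [5] addr=0xc4 blk=12 s=0: VC-HIT | VC [8]
  [6] addr=0xfb blk=15 s=3: L1-HIT | VC [8]
  [7] addr=0xc9 blk=12 s=0: L1-HIT | VC [8]
  [8] addr=0x179 blk=23 s=3: MISS | VC [8, 15]
  [9] addr=0xcd blk=12 s=0: L1-HIT | VC [8, 15]
  [10] addr=0x1b0 blk=27 s=3: MISS | VC [8, 15, 23]
  [11] addr=0xcc blk=12 s=0: L1-HIT | VC [8, 15, 23]
  [12] addr=0xc7 blk=12 s=0: L1-HIT | VC [8, 15, 23]
  [13] addr=0xc5 blk=12 s=0: L1-HIT | VC [8, 15, 23]
  [14] addr=0x45 blk=4 s=0: MISS | VC [8, 15, 23, 12]
  [15] addr=0x86 blk=8 s=0: VC-HIT | VC [4, 15, 23, 12]
  [16] addr=0x44 blk=4 s=0: VC-HIT | VC [8, 15, 23, 12]

SEQ = [MISS, MISS, L1-HIT, L1-HIT, MISS, VC-HIT, L1-HIT, L1-HIT, MISS, L1-HIT, MISS, L1-HIT, L1-HIT, L1-HIT, MISS, VC-HIT, VC-HIT]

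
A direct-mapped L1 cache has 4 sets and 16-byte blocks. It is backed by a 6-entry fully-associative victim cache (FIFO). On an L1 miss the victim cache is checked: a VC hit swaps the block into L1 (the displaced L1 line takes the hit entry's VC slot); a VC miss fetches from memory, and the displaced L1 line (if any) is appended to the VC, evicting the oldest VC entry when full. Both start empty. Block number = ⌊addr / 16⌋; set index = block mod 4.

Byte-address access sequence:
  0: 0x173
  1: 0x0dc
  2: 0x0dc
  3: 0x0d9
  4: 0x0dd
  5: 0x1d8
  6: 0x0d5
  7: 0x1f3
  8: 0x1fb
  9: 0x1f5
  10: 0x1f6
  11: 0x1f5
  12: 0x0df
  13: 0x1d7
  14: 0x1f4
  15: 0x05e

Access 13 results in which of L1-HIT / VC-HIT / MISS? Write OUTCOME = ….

0: 0x173 (blk 23, set 3) → MISS  vc=[]
1: 0xdc (blk 13, set 1) → MISS  vc=[]
2: 0xdc (blk 13, set 1) → L1-HIT  vc=[]
3: 0xd9 (blk 13, set 1) → L1-HIT  vc=[]
4: 0xdd (blk 13, set 1) → L1-HIT  vc=[]
5: 0x1d8 (blk 29, set 1) → MISS  vc=[13]
6: 0xd5 (blk 13, set 1) → VC-HIT  vc=[29]
7: 0x1f3 (blk 31, set 3) → MISS  vc=[29, 23]
8: 0x1fb (blk 31, set 3) → L1-HIT  vc=[29, 23]
9: 0x1f5 (blk 31, set 3) → L1-HIT  vc=[29, 23]
10: 0x1f6 (blk 31, set 3) → L1-HIT  vc=[29, 23]
11: 0x1f5 (blk 31, set 3) → L1-HIT  vc=[29, 23]
12: 0xdf (blk 13, set 1) → L1-HIT  vc=[29, 23]
13: 0x1d7 (blk 29, set 1) → VC-HIT  vc=[13, 23]
14: 0x1f4 (blk 31, set 3) → L1-HIT  vc=[13, 23]
15: 0x5e (blk 5, set 1) → MISS  vc=[13, 23, 29]

OUTCOME = VC-HIT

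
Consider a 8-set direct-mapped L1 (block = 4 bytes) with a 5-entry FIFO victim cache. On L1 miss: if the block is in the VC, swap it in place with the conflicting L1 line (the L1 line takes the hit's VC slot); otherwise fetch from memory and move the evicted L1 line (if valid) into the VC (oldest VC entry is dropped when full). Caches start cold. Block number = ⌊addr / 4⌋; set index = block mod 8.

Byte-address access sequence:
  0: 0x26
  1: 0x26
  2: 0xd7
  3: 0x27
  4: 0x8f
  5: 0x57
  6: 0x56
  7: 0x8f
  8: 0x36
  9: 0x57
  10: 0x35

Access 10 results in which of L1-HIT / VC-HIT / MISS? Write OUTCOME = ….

#0 0x26→b9/s1 MISS; vc=[]
#1 0x26→b9/s1 L1-HIT; vc=[]
#2 0xd7→b53/s5 MISS; vc=[]
#3 0x27→b9/s1 L1-HIT; vc=[]
#4 0x8f→b35/s3 MISS; vc=[]
#5 0x57→b21/s5 MISS; vc=[53]
#6 0x56→b21/s5 L1-HIT; vc=[53]
#7 0x8f→b35/s3 L1-HIT; vc=[53]
#8 0x36→b13/s5 MISS; vc=[53,21]
#9 0x57→b21/s5 VC-HIT; vc=[53,13]
#10 0x35→b13/s5 VC-HIT; vc=[53,21]

OUTCOME = VC-HIT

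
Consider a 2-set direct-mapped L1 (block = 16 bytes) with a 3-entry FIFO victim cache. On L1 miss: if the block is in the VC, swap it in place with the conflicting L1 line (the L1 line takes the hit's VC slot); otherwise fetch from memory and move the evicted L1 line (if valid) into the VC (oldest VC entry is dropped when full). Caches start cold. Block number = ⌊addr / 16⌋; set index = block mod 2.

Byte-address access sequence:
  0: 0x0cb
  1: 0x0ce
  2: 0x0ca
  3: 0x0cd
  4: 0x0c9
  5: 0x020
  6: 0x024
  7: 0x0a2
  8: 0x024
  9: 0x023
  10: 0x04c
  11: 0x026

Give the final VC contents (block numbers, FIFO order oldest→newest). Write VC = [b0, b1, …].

0: 0xcb (blk 12, set 0) → MISS  vc=[]
1: 0xce (blk 12, set 0) → L1-HIT  vc=[]
2: 0xca (blk 12, set 0) → L1-HIT  vc=[]
3: 0xcd (blk 12, set 0) → L1-HIT  vc=[]
4: 0xc9 (blk 12, set 0) → L1-HIT  vc=[]
5: 0x20 (blk 2, set 0) → MISS  vc=[12]
6: 0x24 (blk 2, set 0) → L1-HIT  vc=[12]
7: 0xa2 (blk 10, set 0) → MISS  vc=[12, 2]
8: 0x24 (blk 2, set 0) → VC-HIT  vc=[12, 10]
9: 0x23 (blk 2, set 0) → L1-HIT  vc=[12, 10]
10: 0x4c (blk 4, set 0) → MISS  vc=[12, 10, 2]
11: 0x26 (blk 2, set 0) → VC-HIT  vc=[12, 10, 4]

VC = [12, 10, 4]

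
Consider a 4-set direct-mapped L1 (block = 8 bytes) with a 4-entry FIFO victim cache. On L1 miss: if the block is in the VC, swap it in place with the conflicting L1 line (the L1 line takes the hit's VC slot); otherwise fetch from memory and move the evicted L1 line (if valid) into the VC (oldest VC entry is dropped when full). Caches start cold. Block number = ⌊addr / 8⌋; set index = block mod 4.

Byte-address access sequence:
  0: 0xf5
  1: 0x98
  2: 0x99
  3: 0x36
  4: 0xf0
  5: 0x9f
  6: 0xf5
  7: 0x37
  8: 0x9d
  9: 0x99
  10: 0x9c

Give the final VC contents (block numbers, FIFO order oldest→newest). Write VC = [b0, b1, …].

0: 0xf5 (blk 30, set 2) → MISS  vc=[]
1: 0x98 (blk 19, set 3) → MISS  vc=[]
2: 0x99 (blk 19, set 3) → L1-HIT  vc=[]
3: 0x36 (blk 6, set 2) → MISS  vc=[30]
4: 0xf0 (blk 30, set 2) → VC-HIT  vc=[6]
5: 0x9f (blk 19, set 3) → L1-HIT  vc=[6]
6: 0xf5 (blk 30, set 2) → L1-HIT  vc=[6]
7: 0x37 (blk 6, set 2) → VC-HIT  vc=[30]
8: 0x9d (blk 19, set 3) → L1-HIT  vc=[30]
9: 0x99 (blk 19, set 3) → L1-HIT  vc=[30]
10: 0x9c (blk 19, set 3) → L1-HIT  vc=[30]

VC = [30]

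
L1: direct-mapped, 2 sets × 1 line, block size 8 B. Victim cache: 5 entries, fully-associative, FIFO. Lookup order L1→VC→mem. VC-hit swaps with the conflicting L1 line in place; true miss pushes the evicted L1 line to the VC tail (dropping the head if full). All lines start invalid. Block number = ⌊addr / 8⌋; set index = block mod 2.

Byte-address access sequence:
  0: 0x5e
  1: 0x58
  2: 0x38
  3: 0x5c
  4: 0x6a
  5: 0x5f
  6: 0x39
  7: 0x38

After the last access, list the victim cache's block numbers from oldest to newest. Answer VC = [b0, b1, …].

#0 0x5e→b11/s1 MISS; vc=[]
#1 0x58→b11/s1 L1-HIT; vc=[]
#2 0x38→b7/s1 MISS; vc=[11]
#3 0x5c→b11/s1 VC-HIT; vc=[7]
#4 0x6a→b13/s1 MISS; vc=[7,11]
#5 0x5f→b11/s1 VC-HIT; vc=[7,13]
#6 0x39→b7/s1 VC-HIT; vc=[11,13]
#7 0x38→b7/s1 L1-HIT; vc=[11,13]

VC = [11, 13]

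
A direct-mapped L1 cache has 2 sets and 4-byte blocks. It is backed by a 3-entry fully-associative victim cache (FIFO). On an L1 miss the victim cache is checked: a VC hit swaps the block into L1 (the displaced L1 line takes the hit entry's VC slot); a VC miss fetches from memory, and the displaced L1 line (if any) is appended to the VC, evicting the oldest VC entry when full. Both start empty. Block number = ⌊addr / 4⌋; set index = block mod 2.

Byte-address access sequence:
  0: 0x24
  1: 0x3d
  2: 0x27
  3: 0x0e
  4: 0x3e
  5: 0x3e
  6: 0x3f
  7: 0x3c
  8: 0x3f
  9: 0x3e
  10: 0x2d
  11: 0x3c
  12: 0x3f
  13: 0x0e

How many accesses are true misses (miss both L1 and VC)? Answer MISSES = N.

0: 0x24 (blk 9, set 1) → MISS  vc=[]
1: 0x3d (blk 15, set 1) → MISS  vc=[9]
2: 0x27 (blk 9, set 1) → VC-HIT  vc=[15]
3: 0xe (blk 3, set 1) → MISS  vc=[15, 9]
4: 0x3e (blk 15, set 1) → VC-HIT  vc=[3, 9]
5: 0x3e (blk 15, set 1) → L1-HIT  vc=[3, 9]
6: 0x3f (blk 15, set 1) → L1-HIT  vc=[3, 9]
7: 0x3c (blk 15, set 1) → L1-HIT  vc=[3, 9]
8: 0x3f (blk 15, set 1) → L1-HIT  vc=[3, 9]
9: 0x3e (blk 15, set 1) → L1-HIT  vc=[3, 9]
10: 0x2d (blk 11, set 1) → MISS  vc=[3, 9, 15]
11: 0x3c (blk 15, set 1) → VC-HIT  vc=[3, 9, 11]
12: 0x3f (blk 15, set 1) → L1-HIT  vc=[3, 9, 11]
13: 0xe (blk 3, set 1) → VC-HIT  vc=[15, 9, 11]

MISSES = 4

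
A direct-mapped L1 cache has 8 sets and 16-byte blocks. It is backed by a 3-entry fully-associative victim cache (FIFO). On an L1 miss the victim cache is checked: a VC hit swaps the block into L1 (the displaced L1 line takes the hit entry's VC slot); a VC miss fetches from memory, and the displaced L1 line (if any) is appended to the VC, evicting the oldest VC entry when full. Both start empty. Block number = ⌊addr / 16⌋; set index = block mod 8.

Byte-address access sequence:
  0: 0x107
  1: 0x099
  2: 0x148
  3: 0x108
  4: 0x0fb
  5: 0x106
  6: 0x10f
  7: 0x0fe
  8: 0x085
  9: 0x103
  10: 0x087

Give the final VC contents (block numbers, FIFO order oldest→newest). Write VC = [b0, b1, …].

VC = [16]

0: 0x107 (blk 16, set 0) → MISS  vc=[]
1: 0x99 (blk 9, set 1) → MISS  vc=[]
2: 0x148 (blk 20, set 4) → MISS  vc=[]
3: 0x108 (blk 16, set 0) → L1-HIT  vc=[]
4: 0xfb (blk 15, set 7) → MISS  vc=[]
5: 0x106 (blk 16, set 0) → L1-HIT  vc=[]
6: 0x10f (blk 16, set 0) → L1-HIT  vc=[]
7: 0xfe (blk 15, set 7) → L1-HIT  vc=[]
8: 0x85 (blk 8, set 0) → MISS  vc=[16]
9: 0x103 (blk 16, set 0) → VC-HIT  vc=[8]
10: 0x87 (blk 8, set 0) → VC-HIT  vc=[16]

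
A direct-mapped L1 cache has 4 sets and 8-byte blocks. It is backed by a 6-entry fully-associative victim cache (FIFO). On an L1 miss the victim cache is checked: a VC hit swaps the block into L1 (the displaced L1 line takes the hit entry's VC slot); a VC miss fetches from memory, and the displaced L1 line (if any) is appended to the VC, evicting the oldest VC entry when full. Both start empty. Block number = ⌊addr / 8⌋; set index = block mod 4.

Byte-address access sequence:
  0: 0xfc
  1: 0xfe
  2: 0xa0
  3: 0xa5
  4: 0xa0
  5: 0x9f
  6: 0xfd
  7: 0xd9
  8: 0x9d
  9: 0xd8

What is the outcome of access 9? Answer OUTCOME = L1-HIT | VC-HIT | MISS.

  [0] addr=0xfc blk=31 s=3: MISS | VC []
  [1] addr=0xfe blk=31 s=3: L1-HIT | VC []
  [2] addr=0xa0 blk=20 s=0: MISS | VC []
  [3] addr=0xa5 blk=20 s=0: L1-HIT | VC []
  [4] addr=0xa0 blk=20 s=0: L1-HIT | VC []
  [5] addr=0x9f blk=19 s=3: MISS | VC [31]
  [6] addr=0xfd blk=31 s=3: VC-HIT | VC [19]
  [7] addr=0xd9 blk=27 s=3: MISS | VC [19, 31]
  [8] addr=0x9d blk=19 s=3: VC-HIT | VC [27, 31]
  [9] addr=0xd8 blk=27 s=3: VC-HIT | VC [19, 31]

OUTCOME = VC-HIT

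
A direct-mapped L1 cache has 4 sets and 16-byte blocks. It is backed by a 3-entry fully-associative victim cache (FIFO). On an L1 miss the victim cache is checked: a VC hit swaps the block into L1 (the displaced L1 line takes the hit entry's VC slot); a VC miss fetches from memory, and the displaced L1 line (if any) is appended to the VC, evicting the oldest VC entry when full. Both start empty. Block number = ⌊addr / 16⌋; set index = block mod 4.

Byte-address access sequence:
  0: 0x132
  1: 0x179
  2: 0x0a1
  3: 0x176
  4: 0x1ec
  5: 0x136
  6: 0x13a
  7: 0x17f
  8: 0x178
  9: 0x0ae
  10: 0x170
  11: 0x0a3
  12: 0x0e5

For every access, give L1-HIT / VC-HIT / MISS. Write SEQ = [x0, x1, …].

SEQ = [MISS, MISS, MISS, L1-HIT, MISS, VC-HIT, L1-HIT, VC-HIT, L1-HIT, VC-HIT, L1-HIT, L1-HIT, MISS]

0: 0x132 (blk 19, set 3) → MISS  vc=[]
1: 0x179 (blk 23, set 3) → MISS  vc=[19]
2: 0xa1 (blk 10, set 2) → MISS  vc=[19]
3: 0x176 (blk 23, set 3) → L1-HIT  vc=[19]
4: 0x1ec (blk 30, set 2) → MISS  vc=[19, 10]
5: 0x136 (blk 19, set 3) → VC-HIT  vc=[23, 10]
6: 0x13a (blk 19, set 3) → L1-HIT  vc=[23, 10]
7: 0x17f (blk 23, set 3) → VC-HIT  vc=[19, 10]
8: 0x178 (blk 23, set 3) → L1-HIT  vc=[19, 10]
9: 0xae (blk 10, set 2) → VC-HIT  vc=[19, 30]
10: 0x170 (blk 23, set 3) → L1-HIT  vc=[19, 30]
11: 0xa3 (blk 10, set 2) → L1-HIT  vc=[19, 30]
12: 0xe5 (blk 14, set 2) → MISS  vc=[19, 30, 10]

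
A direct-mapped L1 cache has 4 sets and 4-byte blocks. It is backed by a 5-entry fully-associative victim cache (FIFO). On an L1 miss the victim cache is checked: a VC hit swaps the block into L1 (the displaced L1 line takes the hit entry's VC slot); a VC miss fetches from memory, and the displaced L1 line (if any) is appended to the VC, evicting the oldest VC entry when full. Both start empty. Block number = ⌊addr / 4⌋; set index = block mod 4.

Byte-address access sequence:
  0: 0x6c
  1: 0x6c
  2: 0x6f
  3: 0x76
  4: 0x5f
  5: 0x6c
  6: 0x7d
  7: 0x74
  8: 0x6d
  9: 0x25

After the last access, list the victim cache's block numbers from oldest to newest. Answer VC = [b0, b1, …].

VC = [23, 31, 29]

  [0] addr=0x6c blk=27 s=3: MISS | VC []
  [1] addr=0x6c blk=27 s=3: L1-HIT | VC []
  [2] addr=0x6f blk=27 s=3: L1-HIT | VC []
  [3] addr=0x76 blk=29 s=1: MISS | VC []
  [4] addr=0x5f blk=23 s=3: MISS | VC [27]
  [5] addr=0x6c blk=27 s=3: VC-HIT | VC [23]
  [6] addr=0x7d blk=31 s=3: MISS | VC [23, 27]
  [7] addr=0x74 blk=29 s=1: L1-HIT | VC [23, 27]
  [8] addr=0x6d blk=27 s=3: VC-HIT | VC [23, 31]
  [9] addr=0x25 blk=9 s=1: MISS | VC [23, 31, 29]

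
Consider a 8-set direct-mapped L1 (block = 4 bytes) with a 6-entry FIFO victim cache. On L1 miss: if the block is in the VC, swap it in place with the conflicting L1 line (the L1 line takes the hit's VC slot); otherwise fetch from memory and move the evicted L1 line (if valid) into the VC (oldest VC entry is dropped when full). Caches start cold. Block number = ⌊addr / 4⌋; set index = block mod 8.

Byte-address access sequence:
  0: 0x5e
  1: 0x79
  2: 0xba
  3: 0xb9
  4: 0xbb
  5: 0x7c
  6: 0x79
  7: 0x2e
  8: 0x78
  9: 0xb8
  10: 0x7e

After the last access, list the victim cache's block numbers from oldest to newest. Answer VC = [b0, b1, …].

VC = [30, 23]

0: 0x5e (blk 23, set 7) → MISS  vc=[]
1: 0x79 (blk 30, set 6) → MISS  vc=[]
2: 0xba (blk 46, set 6) → MISS  vc=[30]
3: 0xb9 (blk 46, set 6) → L1-HIT  vc=[30]
4: 0xbb (blk 46, set 6) → L1-HIT  vc=[30]
5: 0x7c (blk 31, set 7) → MISS  vc=[30, 23]
6: 0x79 (blk 30, set 6) → VC-HIT  vc=[46, 23]
7: 0x2e (blk 11, set 3) → MISS  vc=[46, 23]
8: 0x78 (blk 30, set 6) → L1-HIT  vc=[46, 23]
9: 0xb8 (blk 46, set 6) → VC-HIT  vc=[30, 23]
10: 0x7e (blk 31, set 7) → L1-HIT  vc=[30, 23]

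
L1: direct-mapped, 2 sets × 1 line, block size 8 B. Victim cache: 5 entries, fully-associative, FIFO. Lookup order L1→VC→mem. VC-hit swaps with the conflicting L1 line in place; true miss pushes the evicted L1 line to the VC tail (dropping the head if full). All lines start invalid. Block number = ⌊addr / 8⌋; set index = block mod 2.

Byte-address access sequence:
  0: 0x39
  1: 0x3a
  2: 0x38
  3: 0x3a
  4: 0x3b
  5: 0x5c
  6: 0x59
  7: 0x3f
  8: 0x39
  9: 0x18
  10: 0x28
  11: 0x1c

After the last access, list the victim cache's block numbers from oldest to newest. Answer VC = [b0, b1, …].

VC = [11, 7, 5]

  [0] addr=0x39 blk=7 s=1: MISS | VC []
  [1] addr=0x3a blk=7 s=1: L1-HIT | VC []
  [2] addr=0x38 blk=7 s=1: L1-HIT | VC []
  [3] addr=0x3a blk=7 s=1: L1-HIT | VC []
  [4] addr=0x3b blk=7 s=1: L1-HIT | VC []
  [5] addr=0x5c blk=11 s=1: MISS | VC [7]
  [6] addr=0x59 blk=11 s=1: L1-HIT | VC [7]
  [7] addr=0x3f blk=7 s=1: VC-HIT | VC [11]
  [8] addr=0x39 blk=7 s=1: L1-HIT | VC [11]
  [9] addr=0x18 blk=3 s=1: MISS | VC [11, 7]
  [10] addr=0x28 blk=5 s=1: MISS | VC [11, 7, 3]
  [11] addr=0x1c blk=3 s=1: VC-HIT | VC [11, 7, 5]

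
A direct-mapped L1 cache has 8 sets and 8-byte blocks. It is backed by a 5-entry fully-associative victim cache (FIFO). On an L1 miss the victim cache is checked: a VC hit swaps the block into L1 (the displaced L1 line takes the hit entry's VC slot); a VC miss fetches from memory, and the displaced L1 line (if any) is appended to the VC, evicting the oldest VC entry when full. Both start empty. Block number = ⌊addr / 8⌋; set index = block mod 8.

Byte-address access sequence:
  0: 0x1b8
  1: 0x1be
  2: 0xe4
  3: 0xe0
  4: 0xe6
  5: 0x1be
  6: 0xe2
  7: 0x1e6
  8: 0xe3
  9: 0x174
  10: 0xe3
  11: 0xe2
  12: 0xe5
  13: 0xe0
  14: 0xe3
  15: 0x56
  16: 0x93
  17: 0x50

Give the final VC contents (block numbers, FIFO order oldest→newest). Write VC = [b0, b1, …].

0: 0x1b8 (blk 55, set 7) → MISS  vc=[]
1: 0x1be (blk 55, set 7) → L1-HIT  vc=[]
2: 0xe4 (blk 28, set 4) → MISS  vc=[]
3: 0xe0 (blk 28, set 4) → L1-HIT  vc=[]
4: 0xe6 (blk 28, set 4) → L1-HIT  vc=[]
5: 0x1be (blk 55, set 7) → L1-HIT  vc=[]
6: 0xe2 (blk 28, set 4) → L1-HIT  vc=[]
7: 0x1e6 (blk 60, set 4) → MISS  vc=[28]
8: 0xe3 (blk 28, set 4) → VC-HIT  vc=[60]
9: 0x174 (blk 46, set 6) → MISS  vc=[60]
10: 0xe3 (blk 28, set 4) → L1-HIT  vc=[60]
11: 0xe2 (blk 28, set 4) → L1-HIT  vc=[60]
12: 0xe5 (blk 28, set 4) → L1-HIT  vc=[60]
13: 0xe0 (blk 28, set 4) → L1-HIT  vc=[60]
14: 0xe3 (blk 28, set 4) → L1-HIT  vc=[60]
15: 0x56 (blk 10, set 2) → MISS  vc=[60]
16: 0x93 (blk 18, set 2) → MISS  vc=[60, 10]
17: 0x50 (blk 10, set 2) → VC-HIT  vc=[60, 18]

VC = [60, 18]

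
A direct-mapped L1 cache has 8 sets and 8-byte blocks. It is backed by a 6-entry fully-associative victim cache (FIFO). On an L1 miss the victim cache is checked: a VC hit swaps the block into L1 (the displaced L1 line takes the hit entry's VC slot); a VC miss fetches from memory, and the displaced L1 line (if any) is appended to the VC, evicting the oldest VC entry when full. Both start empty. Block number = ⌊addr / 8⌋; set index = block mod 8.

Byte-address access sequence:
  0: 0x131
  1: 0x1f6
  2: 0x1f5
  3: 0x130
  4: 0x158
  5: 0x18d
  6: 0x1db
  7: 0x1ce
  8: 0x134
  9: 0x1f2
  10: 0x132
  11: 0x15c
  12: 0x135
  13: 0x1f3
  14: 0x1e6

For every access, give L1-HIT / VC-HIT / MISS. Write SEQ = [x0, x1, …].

0: 0x131 (blk 38, set 6) → MISS  vc=[]
1: 0x1f6 (blk 62, set 6) → MISS  vc=[38]
2: 0x1f5 (blk 62, set 6) → L1-HIT  vc=[38]
3: 0x130 (blk 38, set 6) → VC-HIT  vc=[62]
4: 0x158 (blk 43, set 3) → MISS  vc=[62]
5: 0x18d (blk 49, set 1) → MISS  vc=[62]
6: 0x1db (blk 59, set 3) → MISS  vc=[62, 43]
7: 0x1ce (blk 57, set 1) → MISS  vc=[62, 43, 49]
8: 0x134 (blk 38, set 6) → L1-HIT  vc=[62, 43, 49]
9: 0x1f2 (blk 62, set 6) → VC-HIT  vc=[38, 43, 49]
10: 0x132 (blk 38, set 6) → VC-HIT  vc=[62, 43, 49]
11: 0x15c (blk 43, set 3) → VC-HIT  vc=[62, 59, 49]
12: 0x135 (blk 38, set 6) → L1-HIT  vc=[62, 59, 49]
13: 0x1f3 (blk 62, set 6) → VC-HIT  vc=[38, 59, 49]
14: 0x1e6 (blk 60, set 4) → MISS  vc=[38, 59, 49]

SEQ = [MISS, MISS, L1-HIT, VC-HIT, MISS, MISS, MISS, MISS, L1-HIT, VC-HIT, VC-HIT, VC-HIT, L1-HIT, VC-HIT, MISS]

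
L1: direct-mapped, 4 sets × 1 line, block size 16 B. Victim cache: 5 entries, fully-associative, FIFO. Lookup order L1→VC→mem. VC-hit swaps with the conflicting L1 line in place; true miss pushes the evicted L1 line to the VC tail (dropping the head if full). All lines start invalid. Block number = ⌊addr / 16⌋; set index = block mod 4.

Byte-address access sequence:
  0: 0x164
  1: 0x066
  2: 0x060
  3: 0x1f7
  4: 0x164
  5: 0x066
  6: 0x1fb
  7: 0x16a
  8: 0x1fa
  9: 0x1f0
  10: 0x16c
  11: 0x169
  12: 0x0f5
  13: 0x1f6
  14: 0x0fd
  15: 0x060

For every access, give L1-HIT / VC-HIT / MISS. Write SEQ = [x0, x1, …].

  [0] addr=0x164 blk=22 s=2: MISS | VC []
  [1] addr=0x66 blk=6 s=2: MISS | VC [22]
  [2] addr=0x60 blk=6 s=2: L1-HIT | VC [22]
  [3] addr=0x1f7 blk=31 s=3: MISS | VC [22]
  [4] addr=0x164 blk=22 s=2: VC-HIT | VC [6]
  [5] addr=0x66 blk=6 s=2: VC-HIT | VC [22]
  [6] addr=0x1fb blk=31 s=3: L1-HIT | VC [22]
  [7] addr=0x16a blk=22 s=2: VC-HIT | VC [6]
  [8] addr=0x1fa blk=31 s=3: L1-HIT | VC [6]
  [9] addr=0x1f0 blk=31 s=3: L1-HIT | VC [6]
  [10] addr=0x16c blk=22 s=2: L1-HIT | VC [6]
  [11] addr=0x169 blk=22 s=2: L1-HIT | VC [6]
  [12] addr=0xf5 blk=15 s=3: MISS | VC [6, 31]
  [13] addr=0x1f6 blk=31 s=3: VC-HIT | VC [6, 15]
  [14] addr=0xfd blk=15 s=3: VC-HIT | VC [6, 31]
  [15] addr=0x60 blk=6 s=2: VC-HIT | VC [22, 31]

SEQ = [MISS, MISS, L1-HIT, MISS, VC-HIT, VC-HIT, L1-HIT, VC-HIT, L1-HIT, L1-HIT, L1-HIT, L1-HIT, MISS, VC-HIT, VC-HIT, VC-HIT]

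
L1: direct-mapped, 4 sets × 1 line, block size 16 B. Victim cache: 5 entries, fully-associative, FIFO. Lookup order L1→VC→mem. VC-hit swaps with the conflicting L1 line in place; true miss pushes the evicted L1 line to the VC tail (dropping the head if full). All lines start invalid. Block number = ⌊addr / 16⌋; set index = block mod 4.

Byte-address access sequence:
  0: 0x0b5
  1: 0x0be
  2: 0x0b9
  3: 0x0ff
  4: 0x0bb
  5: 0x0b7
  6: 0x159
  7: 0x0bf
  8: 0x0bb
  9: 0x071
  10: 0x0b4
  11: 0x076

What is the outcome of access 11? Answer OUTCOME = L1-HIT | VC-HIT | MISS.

OUTCOME = VC-HIT

  [0] addr=0xb5 blk=11 s=3: MISS | VC []
  [1] addr=0xbe blk=11 s=3: L1-HIT | VC []
  [2] addr=0xb9 blk=11 s=3: L1-HIT | VC []
  [3] addr=0xff blk=15 s=3: MISS | VC [11]
  [4] addr=0xbb blk=11 s=3: VC-HIT | VC [15]
  [5] addr=0xb7 blk=11 s=3: L1-HIT | VC [15]
  [6] addr=0x159 blk=21 s=1: MISS | VC [15]
  [7] addr=0xbf blk=11 s=3: L1-HIT | VC [15]
  [8] addr=0xbb blk=11 s=3: L1-HIT | VC [15]
  [9] addr=0x71 blk=7 s=3: MISS | VC [15, 11]
  [10] addr=0xb4 blk=11 s=3: VC-HIT | VC [15, 7]
  [11] addr=0x76 blk=7 s=3: VC-HIT | VC [15, 11]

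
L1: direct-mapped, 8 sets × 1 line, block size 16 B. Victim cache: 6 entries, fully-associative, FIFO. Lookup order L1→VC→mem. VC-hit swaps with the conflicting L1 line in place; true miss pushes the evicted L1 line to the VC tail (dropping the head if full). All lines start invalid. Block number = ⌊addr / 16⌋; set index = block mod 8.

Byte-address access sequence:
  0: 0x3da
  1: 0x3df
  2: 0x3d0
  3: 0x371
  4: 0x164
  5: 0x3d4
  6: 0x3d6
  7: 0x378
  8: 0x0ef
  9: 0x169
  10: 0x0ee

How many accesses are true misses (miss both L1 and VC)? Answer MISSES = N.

0: 0x3da (blk 61, set 5) → MISS  vc=[]
1: 0x3df (blk 61, set 5) → L1-HIT  vc=[]
2: 0x3d0 (blk 61, set 5) → L1-HIT  vc=[]
3: 0x371 (blk 55, set 7) → MISS  vc=[]
4: 0x164 (blk 22, set 6) → MISS  vc=[]
5: 0x3d4 (blk 61, set 5) → L1-HIT  vc=[]
6: 0x3d6 (blk 61, set 5) → L1-HIT  vc=[]
7: 0x378 (blk 55, set 7) → L1-HIT  vc=[]
8: 0xef (blk 14, set 6) → MISS  vc=[22]
9: 0x169 (blk 22, set 6) → VC-HIT  vc=[14]
10: 0xee (blk 14, set 6) → VC-HIT  vc=[22]

MISSES = 4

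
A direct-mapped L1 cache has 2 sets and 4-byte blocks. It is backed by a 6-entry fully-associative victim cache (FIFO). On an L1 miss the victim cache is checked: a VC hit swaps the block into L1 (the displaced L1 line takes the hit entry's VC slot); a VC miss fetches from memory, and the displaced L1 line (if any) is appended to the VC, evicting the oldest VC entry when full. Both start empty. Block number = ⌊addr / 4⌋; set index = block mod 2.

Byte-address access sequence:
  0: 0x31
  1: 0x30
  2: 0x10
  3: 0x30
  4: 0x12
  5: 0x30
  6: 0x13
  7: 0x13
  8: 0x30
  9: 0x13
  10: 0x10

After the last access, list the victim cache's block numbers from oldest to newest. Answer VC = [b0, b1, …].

VC = [12]

  [0] addr=0x31 blk=12 s=0: MISS | VC []
  [1] addr=0x30 blk=12 s=0: L1-HIT | VC []
  [2] addr=0x10 blk=4 s=0: MISS | VC [12]
  [3] addr=0x30 blk=12 s=0: VC-HIT | VC [4]
  [4] addr=0x12 blk=4 s=0: VC-HIT | VC [12]
  [5] addr=0x30 blk=12 s=0: VC-HIT | VC [4]
  [6] addr=0x13 blk=4 s=0: VC-HIT | VC [12]
  [7] addr=0x13 blk=4 s=0: L1-HIT | VC [12]
  [8] addr=0x30 blk=12 s=0: VC-HIT | VC [4]
  [9] addr=0x13 blk=4 s=0: VC-HIT | VC [12]
  [10] addr=0x10 blk=4 s=0: L1-HIT | VC [12]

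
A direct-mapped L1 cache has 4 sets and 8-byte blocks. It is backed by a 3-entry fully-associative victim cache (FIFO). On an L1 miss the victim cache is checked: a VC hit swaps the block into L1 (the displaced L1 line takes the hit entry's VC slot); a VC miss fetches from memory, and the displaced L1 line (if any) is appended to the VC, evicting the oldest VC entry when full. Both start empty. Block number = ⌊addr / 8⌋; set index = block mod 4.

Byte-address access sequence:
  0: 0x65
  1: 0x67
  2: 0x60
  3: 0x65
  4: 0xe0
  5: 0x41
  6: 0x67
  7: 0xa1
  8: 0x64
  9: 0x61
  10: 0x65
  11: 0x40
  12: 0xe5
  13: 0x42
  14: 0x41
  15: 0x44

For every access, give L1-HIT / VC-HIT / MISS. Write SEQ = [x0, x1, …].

SEQ = [MISS, L1-HIT, L1-HIT, L1-HIT, MISS, MISS, VC-HIT, MISS, VC-HIT, L1-HIT, L1-HIT, VC-HIT, VC-HIT, VC-HIT, L1-HIT, L1-HIT]

  [0] addr=0x65 blk=12 s=0: MISS | VC []
  [1] addr=0x67 blk=12 s=0: L1-HIT | VC []
  [2] addr=0x60 blk=12 s=0: L1-HIT | VC []
  [3] addr=0x65 blk=12 s=0: L1-HIT | VC []
  [4] addr=0xe0 blk=28 s=0: MISS | VC [12]
  [5] addr=0x41 blk=8 s=0: MISS | VC [12, 28]
  [6] addr=0x67 blk=12 s=0: VC-HIT | VC [8, 28]
  [7] addr=0xa1 blk=20 s=0: MISS | VC [8, 28, 12]
  [8] addr=0x64 blk=12 s=0: VC-HIT | VC [8, 28, 20]
  [9] addr=0x61 blk=12 s=0: L1-HIT | VC [8, 28, 20]
  [10] addr=0x65 blk=12 s=0: L1-HIT | VC [8, 28, 20]
  [11] addr=0x40 blk=8 s=0: VC-HIT | VC [12, 28, 20]
  [12] addr=0xe5 blk=28 s=0: VC-HIT | VC [12, 8, 20]
  [13] addr=0x42 blk=8 s=0: VC-HIT | VC [12, 28, 20]
  [14] addr=0x41 blk=8 s=0: L1-HIT | VC [12, 28, 20]
  [15] addr=0x44 blk=8 s=0: L1-HIT | VC [12, 28, 20]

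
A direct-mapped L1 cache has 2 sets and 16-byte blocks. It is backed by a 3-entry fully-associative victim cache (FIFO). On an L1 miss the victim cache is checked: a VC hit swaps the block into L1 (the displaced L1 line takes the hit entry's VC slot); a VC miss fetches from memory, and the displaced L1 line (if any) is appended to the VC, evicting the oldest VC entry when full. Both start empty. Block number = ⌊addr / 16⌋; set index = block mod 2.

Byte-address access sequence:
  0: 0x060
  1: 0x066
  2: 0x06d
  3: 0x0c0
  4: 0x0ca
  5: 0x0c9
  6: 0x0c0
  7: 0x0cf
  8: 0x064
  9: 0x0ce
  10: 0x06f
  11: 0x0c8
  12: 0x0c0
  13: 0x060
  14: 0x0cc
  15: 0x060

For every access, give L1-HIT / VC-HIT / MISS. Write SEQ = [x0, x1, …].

SEQ = [MISS, L1-HIT, L1-HIT, MISS, L1-HIT, L1-HIT, L1-HIT, L1-HIT, VC-HIT, VC-HIT, VC-HIT, VC-HIT, L1-HIT, VC-HIT, VC-HIT, VC-HIT]

  [0] addr=0x60 blk=6 s=0: MISS | VC []
  [1] addr=0x66 blk=6 s=0: L1-HIT | VC []
  [2] addr=0x6d blk=6 s=0: L1-HIT | VC []
  [3] addr=0xc0 blk=12 s=0: MISS | VC [6]
  [4] addr=0xca blk=12 s=0: L1-HIT | VC [6]
  [5] addr=0xc9 blk=12 s=0: L1-HIT | VC [6]
  [6] addr=0xc0 blk=12 s=0: L1-HIT | VC [6]
  [7] addr=0xcf blk=12 s=0: L1-HIT | VC [6]
  [8] addr=0x64 blk=6 s=0: VC-HIT | VC [12]
  [9] addr=0xce blk=12 s=0: VC-HIT | VC [6]
  [10] addr=0x6f blk=6 s=0: VC-HIT | VC [12]
  [11] addr=0xc8 blk=12 s=0: VC-HIT | VC [6]
  [12] addr=0xc0 blk=12 s=0: L1-HIT | VC [6]
  [13] addr=0x60 blk=6 s=0: VC-HIT | VC [12]
  [14] addr=0xcc blk=12 s=0: VC-HIT | VC [6]
  [15] addr=0x60 blk=6 s=0: VC-HIT | VC [12]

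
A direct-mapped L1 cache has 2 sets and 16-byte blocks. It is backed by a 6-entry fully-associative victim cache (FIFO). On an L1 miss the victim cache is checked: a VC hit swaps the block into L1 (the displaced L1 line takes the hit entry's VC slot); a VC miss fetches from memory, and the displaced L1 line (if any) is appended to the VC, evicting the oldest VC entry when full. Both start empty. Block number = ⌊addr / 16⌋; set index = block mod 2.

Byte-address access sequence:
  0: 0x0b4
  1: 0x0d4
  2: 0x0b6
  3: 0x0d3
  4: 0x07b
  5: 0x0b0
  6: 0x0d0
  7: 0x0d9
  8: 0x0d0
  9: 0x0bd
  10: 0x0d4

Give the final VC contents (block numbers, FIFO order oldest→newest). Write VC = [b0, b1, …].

  [0] addr=0xb4 blk=11 s=1: MISS | VC []
  [1] addr=0xd4 blk=13 s=1: MISS | VC [11]
  [2] addr=0xb6 blk=11 s=1: VC-HIT | VC [13]
  [3] addr=0xd3 blk=13 s=1: VC-HIT | VC [11]
  [4] addr=0x7b blk=7 s=1: MISS | VC [11, 13]
  [5] addr=0xb0 blk=11 s=1: VC-HIT | VC [7, 13]
  [6] addr=0xd0 blk=13 s=1: VC-HIT | VC [7, 11]
  [7] addr=0xd9 blk=13 s=1: L1-HIT | VC [7, 11]
  [8] addr=0xd0 blk=13 s=1: L1-HIT | VC [7, 11]
  [9] addr=0xbd blk=11 s=1: VC-HIT | VC [7, 13]
  [10] addr=0xd4 blk=13 s=1: VC-HIT | VC [7, 11]

VC = [7, 11]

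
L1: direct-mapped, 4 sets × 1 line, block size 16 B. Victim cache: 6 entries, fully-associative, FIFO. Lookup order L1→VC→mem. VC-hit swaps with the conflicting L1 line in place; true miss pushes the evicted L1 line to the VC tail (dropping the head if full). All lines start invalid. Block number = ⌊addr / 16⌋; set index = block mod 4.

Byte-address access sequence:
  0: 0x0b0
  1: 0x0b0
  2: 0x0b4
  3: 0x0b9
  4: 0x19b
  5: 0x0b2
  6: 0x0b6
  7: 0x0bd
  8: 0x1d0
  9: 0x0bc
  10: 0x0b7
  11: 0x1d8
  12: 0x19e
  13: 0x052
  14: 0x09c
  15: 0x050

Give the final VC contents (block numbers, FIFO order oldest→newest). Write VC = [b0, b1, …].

VC = [29, 25, 9]

  [0] addr=0xb0 blk=11 s=3: MISS | VC []
  [1] addr=0xb0 blk=11 s=3: L1-HIT | VC []
  [2] addr=0xb4 blk=11 s=3: L1-HIT | VC []
  [3] addr=0xb9 blk=11 s=3: L1-HIT | VC []
  [4] addr=0x19b blk=25 s=1: MISS | VC []
  [5] addr=0xb2 blk=11 s=3: L1-HIT | VC []
  [6] addr=0xb6 blk=11 s=3: L1-HIT | VC []
  [7] addr=0xbd blk=11 s=3: L1-HIT | VC []
  [8] addr=0x1d0 blk=29 s=1: MISS | VC [25]
  [9] addr=0xbc blk=11 s=3: L1-HIT | VC [25]
  [10] addr=0xb7 blk=11 s=3: L1-HIT | VC [25]
  [11] addr=0x1d8 blk=29 s=1: L1-HIT | VC [25]
  [12] addr=0x19e blk=25 s=1: VC-HIT | VC [29]
  [13] addr=0x52 blk=5 s=1: MISS | VC [29, 25]
  [14] addr=0x9c blk=9 s=1: MISS | VC [29, 25, 5]
  [15] addr=0x50 blk=5 s=1: VC-HIT | VC [29, 25, 9]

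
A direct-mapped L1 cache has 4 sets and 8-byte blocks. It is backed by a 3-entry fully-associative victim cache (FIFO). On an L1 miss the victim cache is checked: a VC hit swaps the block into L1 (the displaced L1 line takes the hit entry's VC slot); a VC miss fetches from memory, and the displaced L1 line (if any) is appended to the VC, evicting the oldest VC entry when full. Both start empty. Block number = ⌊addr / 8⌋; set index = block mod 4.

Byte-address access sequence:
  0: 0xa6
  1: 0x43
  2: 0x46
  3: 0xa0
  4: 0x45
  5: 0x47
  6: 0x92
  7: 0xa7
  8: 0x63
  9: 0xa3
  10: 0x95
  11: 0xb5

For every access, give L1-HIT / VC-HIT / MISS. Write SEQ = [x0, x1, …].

#0 0xa6→b20/s0 MISS; vc=[]
#1 0x43→b8/s0 MISS; vc=[20]
#2 0x46→b8/s0 L1-HIT; vc=[20]
#3 0xa0→b20/s0 VC-HIT; vc=[8]
#4 0x45→b8/s0 VC-HIT; vc=[20]
#5 0x47→b8/s0 L1-HIT; vc=[20]
#6 0x92→b18/s2 MISS; vc=[20]
#7 0xa7→b20/s0 VC-HIT; vc=[8]
#8 0x63→b12/s0 MISS; vc=[8,20]
#9 0xa3→b20/s0 VC-HIT; vc=[8,12]
#10 0x95→b18/s2 L1-HIT; vc=[8,12]
#11 0xb5→b22/s2 MISS; vc=[8,12,18]

SEQ = [MISS, MISS, L1-HIT, VC-HIT, VC-HIT, L1-HIT, MISS, VC-HIT, MISS, VC-HIT, L1-HIT, MISS]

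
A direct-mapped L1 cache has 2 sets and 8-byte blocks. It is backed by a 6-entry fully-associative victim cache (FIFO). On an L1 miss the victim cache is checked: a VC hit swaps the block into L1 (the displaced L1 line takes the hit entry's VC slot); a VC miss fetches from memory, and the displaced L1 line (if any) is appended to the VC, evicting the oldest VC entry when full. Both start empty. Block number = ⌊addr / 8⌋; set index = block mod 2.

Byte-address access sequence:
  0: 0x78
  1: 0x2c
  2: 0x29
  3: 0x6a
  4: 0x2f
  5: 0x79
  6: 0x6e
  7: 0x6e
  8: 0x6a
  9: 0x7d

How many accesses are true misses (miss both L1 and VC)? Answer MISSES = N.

#0 0x78→b15/s1 MISS; vc=[]
#1 0x2c→b5/s1 MISS; vc=[15]
#2 0x29→b5/s1 L1-HIT; vc=[15]
#3 0x6a→b13/s1 MISS; vc=[15,5]
#4 0x2f→b5/s1 VC-HIT; vc=[15,13]
#5 0x79→b15/s1 VC-HIT; vc=[5,13]
#6 0x6e→b13/s1 VC-HIT; vc=[5,15]
#7 0x6e→b13/s1 L1-HIT; vc=[5,15]
#8 0x6a→b13/s1 L1-HIT; vc=[5,15]
#9 0x7d→b15/s1 VC-HIT; vc=[5,13]

MISSES = 3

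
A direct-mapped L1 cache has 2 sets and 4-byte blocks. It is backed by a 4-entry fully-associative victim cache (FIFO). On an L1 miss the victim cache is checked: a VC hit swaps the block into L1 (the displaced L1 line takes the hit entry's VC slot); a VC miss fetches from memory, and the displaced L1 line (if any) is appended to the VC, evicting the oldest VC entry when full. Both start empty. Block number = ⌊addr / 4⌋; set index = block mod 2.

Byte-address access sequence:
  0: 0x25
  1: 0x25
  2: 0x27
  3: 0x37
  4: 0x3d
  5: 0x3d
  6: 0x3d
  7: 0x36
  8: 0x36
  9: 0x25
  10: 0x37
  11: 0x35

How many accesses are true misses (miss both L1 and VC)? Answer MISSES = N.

#0 0x25→b9/s1 MISS; vc=[]
#1 0x25→b9/s1 L1-HIT; vc=[]
#2 0x27→b9/s1 L1-HIT; vc=[]
#3 0x37→b13/s1 MISS; vc=[9]
#4 0x3d→b15/s1 MISS; vc=[9,13]
#5 0x3d→b15/s1 L1-HIT; vc=[9,13]
#6 0x3d→b15/s1 L1-HIT; vc=[9,13]
#7 0x36→b13/s1 VC-HIT; vc=[9,15]
#8 0x36→b13/s1 L1-HIT; vc=[9,15]
#9 0x25→b9/s1 VC-HIT; vc=[13,15]
#10 0x37→b13/s1 VC-HIT; vc=[9,15]
#11 0x35→b13/s1 L1-HIT; vc=[9,15]

MISSES = 3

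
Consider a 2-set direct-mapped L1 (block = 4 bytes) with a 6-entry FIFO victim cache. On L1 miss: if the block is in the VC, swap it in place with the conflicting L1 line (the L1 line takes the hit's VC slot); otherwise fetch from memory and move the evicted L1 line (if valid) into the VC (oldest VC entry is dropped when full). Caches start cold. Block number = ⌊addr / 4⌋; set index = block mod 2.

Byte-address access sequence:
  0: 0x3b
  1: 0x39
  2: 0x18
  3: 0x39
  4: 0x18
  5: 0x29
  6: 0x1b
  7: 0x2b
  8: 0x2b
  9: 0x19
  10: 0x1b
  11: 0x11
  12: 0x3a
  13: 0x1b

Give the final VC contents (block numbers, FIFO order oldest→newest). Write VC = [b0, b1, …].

VC = [4, 10, 14]

#0 0x3b→b14/s0 MISS; vc=[]
#1 0x39→b14/s0 L1-HIT; vc=[]
#2 0x18→b6/s0 MISS; vc=[14]
#3 0x39→b14/s0 VC-HIT; vc=[6]
#4 0x18→b6/s0 VC-HIT; vc=[14]
#5 0x29→b10/s0 MISS; vc=[14,6]
#6 0x1b→b6/s0 VC-HIT; vc=[14,10]
#7 0x2b→b10/s0 VC-HIT; vc=[14,6]
#8 0x2b→b10/s0 L1-HIT; vc=[14,6]
#9 0x19→b6/s0 VC-HIT; vc=[14,10]
#10 0x1b→b6/s0 L1-HIT; vc=[14,10]
#11 0x11→b4/s0 MISS; vc=[14,10,6]
#12 0x3a→b14/s0 VC-HIT; vc=[4,10,6]
#13 0x1b→b6/s0 VC-HIT; vc=[4,10,14]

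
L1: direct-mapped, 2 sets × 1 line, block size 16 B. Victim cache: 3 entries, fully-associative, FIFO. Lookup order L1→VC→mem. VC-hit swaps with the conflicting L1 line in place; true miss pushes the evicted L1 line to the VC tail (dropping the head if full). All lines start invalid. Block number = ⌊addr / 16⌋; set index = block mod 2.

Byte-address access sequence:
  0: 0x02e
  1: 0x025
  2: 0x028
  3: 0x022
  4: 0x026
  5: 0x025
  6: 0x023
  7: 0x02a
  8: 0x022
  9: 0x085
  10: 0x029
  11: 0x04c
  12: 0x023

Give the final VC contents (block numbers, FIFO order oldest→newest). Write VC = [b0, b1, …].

VC = [8, 4]

#0 0x2e→b2/s0 MISS; vc=[]
#1 0x25→b2/s0 L1-HIT; vc=[]
#2 0x28→b2/s0 L1-HIT; vc=[]
#3 0x22→b2/s0 L1-HIT; vc=[]
#4 0x26→b2/s0 L1-HIT; vc=[]
#5 0x25→b2/s0 L1-HIT; vc=[]
#6 0x23→b2/s0 L1-HIT; vc=[]
#7 0x2a→b2/s0 L1-HIT; vc=[]
#8 0x22→b2/s0 L1-HIT; vc=[]
#9 0x85→b8/s0 MISS; vc=[2]
#10 0x29→b2/s0 VC-HIT; vc=[8]
#11 0x4c→b4/s0 MISS; vc=[8,2]
#12 0x23→b2/s0 VC-HIT; vc=[8,4]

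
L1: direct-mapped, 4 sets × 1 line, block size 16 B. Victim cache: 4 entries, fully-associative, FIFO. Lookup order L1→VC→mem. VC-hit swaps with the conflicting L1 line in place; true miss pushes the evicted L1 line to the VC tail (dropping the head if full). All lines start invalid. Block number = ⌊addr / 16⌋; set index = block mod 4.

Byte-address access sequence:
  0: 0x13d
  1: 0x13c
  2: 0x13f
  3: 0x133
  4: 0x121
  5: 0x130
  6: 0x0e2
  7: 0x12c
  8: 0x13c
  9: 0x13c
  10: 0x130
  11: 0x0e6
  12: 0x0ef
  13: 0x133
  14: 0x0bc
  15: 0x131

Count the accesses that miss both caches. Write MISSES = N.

#0 0x13d→b19/s3 MISS; vc=[]
#1 0x13c→b19/s3 L1-HIT; vc=[]
#2 0x13f→b19/s3 L1-HIT; vc=[]
#3 0x133→b19/s3 L1-HIT; vc=[]
#4 0x121→b18/s2 MISS; vc=[]
#5 0x130→b19/s3 L1-HIT; vc=[]
#6 0xe2→b14/s2 MISS; vc=[18]
#7 0x12c→b18/s2 VC-HIT; vc=[14]
#8 0x13c→b19/s3 L1-HIT; vc=[14]
#9 0x13c→b19/s3 L1-HIT; vc=[14]
#10 0x130→b19/s3 L1-HIT; vc=[14]
#11 0xe6→b14/s2 VC-HIT; vc=[18]
#12 0xef→b14/s2 L1-HIT; vc=[18]
#13 0x133→b19/s3 L1-HIT; vc=[18]
#14 0xbc→b11/s3 MISS; vc=[18,19]
#15 0x131→b19/s3 VC-HIT; vc=[18,11]

MISSES = 4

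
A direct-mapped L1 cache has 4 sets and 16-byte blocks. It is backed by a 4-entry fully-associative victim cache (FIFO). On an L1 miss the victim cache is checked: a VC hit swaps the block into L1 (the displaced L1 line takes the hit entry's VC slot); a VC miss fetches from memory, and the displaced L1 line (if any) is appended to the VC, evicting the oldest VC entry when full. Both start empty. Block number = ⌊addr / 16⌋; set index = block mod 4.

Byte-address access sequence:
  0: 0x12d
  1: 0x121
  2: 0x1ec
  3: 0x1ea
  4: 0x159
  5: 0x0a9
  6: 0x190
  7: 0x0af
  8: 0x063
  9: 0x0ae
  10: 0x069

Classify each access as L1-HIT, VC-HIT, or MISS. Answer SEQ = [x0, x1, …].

SEQ = [MISS, L1-HIT, MISS, L1-HIT, MISS, MISS, MISS, L1-HIT, MISS, VC-HIT, VC-HIT]

#0 0x12d→b18/s2 MISS; vc=[]
#1 0x121→b18/s2 L1-HIT; vc=[]
#2 0x1ec→b30/s2 MISS; vc=[18]
#3 0x1ea→b30/s2 L1-HIT; vc=[18]
#4 0x159→b21/s1 MISS; vc=[18]
#5 0xa9→b10/s2 MISS; vc=[18,30]
#6 0x190→b25/s1 MISS; vc=[18,30,21]
#7 0xaf→b10/s2 L1-HIT; vc=[18,30,21]
#8 0x63→b6/s2 MISS; vc=[18,30,21,10]
#9 0xae→b10/s2 VC-HIT; vc=[18,30,21,6]
#10 0x69→b6/s2 VC-HIT; vc=[18,30,21,10]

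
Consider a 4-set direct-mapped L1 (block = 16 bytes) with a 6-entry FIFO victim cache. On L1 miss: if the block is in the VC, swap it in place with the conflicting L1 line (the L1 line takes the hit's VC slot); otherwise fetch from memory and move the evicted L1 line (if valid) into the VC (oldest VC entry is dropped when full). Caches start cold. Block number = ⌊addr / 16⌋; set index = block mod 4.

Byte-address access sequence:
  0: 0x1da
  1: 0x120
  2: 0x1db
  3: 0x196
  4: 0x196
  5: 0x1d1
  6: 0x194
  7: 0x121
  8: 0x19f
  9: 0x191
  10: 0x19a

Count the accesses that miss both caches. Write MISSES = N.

#0 0x1da→b29/s1 MISS; vc=[]
#1 0x120→b18/s2 MISS; vc=[]
#2 0x1db→b29/s1 L1-HIT; vc=[]
#3 0x196→b25/s1 MISS; vc=[29]
#4 0x196→b25/s1 L1-HIT; vc=[29]
#5 0x1d1→b29/s1 VC-HIT; vc=[25]
#6 0x194→b25/s1 VC-HIT; vc=[29]
#7 0x121→b18/s2 L1-HIT; vc=[29]
#8 0x19f→b25/s1 L1-HIT; vc=[29]
#9 0x191→b25/s1 L1-HIT; vc=[29]
#10 0x19a→b25/s1 L1-HIT; vc=[29]

MISSES = 3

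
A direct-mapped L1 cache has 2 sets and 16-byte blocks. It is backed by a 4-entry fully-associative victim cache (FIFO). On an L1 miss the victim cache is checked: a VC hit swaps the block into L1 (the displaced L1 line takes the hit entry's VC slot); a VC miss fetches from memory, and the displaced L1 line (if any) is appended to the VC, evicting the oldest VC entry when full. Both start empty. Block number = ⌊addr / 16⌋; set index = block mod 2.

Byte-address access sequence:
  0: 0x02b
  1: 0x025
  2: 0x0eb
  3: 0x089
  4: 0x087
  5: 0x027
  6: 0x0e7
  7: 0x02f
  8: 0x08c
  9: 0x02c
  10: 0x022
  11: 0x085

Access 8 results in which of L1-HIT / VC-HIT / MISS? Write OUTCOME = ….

#0 0x2b→b2/s0 MISS; vc=[]
#1 0x25→b2/s0 L1-HIT; vc=[]
#2 0xeb→b14/s0 MISS; vc=[2]
#3 0x89→b8/s0 MISS; vc=[2,14]
#4 0x87→b8/s0 L1-HIT; vc=[2,14]
#5 0x27→b2/s0 VC-HIT; vc=[8,14]
#6 0xe7→b14/s0 VC-HIT; vc=[8,2]
#7 0x2f→b2/s0 VC-HIT; vc=[8,14]
#8 0x8c→b8/s0 VC-HIT; vc=[2,14]
#9 0x2c→b2/s0 VC-HIT; vc=[8,14]
#10 0x22→b2/s0 L1-HIT; vc=[8,14]
#11 0x85→b8/s0 VC-HIT; vc=[2,14]

OUTCOME = VC-HIT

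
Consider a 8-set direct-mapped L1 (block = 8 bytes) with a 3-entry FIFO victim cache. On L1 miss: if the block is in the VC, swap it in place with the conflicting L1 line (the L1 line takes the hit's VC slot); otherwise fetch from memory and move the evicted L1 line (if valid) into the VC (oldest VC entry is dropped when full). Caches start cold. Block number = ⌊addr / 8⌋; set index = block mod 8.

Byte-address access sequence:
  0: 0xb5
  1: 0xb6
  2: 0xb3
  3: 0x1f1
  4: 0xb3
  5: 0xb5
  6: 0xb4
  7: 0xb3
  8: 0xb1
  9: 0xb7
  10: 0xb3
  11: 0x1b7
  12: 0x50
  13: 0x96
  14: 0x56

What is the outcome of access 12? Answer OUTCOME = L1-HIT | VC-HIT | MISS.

0: 0xb5 (blk 22, set 6) → MISS  vc=[]
1: 0xb6 (blk 22, set 6) → L1-HIT  vc=[]
2: 0xb3 (blk 22, set 6) → L1-HIT  vc=[]
3: 0x1f1 (blk 62, set 6) → MISS  vc=[22]
4: 0xb3 (blk 22, set 6) → VC-HIT  vc=[62]
5: 0xb5 (blk 22, set 6) → L1-HIT  vc=[62]
6: 0xb4 (blk 22, set 6) → L1-HIT  vc=[62]
7: 0xb3 (blk 22, set 6) → L1-HIT  vc=[62]
8: 0xb1 (blk 22, set 6) → L1-HIT  vc=[62]
9: 0xb7 (blk 22, set 6) → L1-HIT  vc=[62]
10: 0xb3 (blk 22, set 6) → L1-HIT  vc=[62]
11: 0x1b7 (blk 54, set 6) → MISS  vc=[62, 22]
12: 0x50 (blk 10, set 2) → MISS  vc=[62, 22]
13: 0x96 (blk 18, set 2) → MISS  vc=[62, 22, 10]
14: 0x56 (blk 10, set 2) → VC-HIT  vc=[62, 22, 18]

OUTCOME = MISS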